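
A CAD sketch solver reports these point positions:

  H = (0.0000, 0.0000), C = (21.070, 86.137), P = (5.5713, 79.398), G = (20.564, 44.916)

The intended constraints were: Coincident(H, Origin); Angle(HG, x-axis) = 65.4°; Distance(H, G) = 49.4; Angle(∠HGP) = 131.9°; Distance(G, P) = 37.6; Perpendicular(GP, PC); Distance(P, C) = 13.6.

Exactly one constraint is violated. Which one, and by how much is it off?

Distance(P, C) = 13.6 — off by 3.30.

H = (0.00, 0.00) ✓; HG at 65.40° ✓; |HG| = 49.40 ✓; ∠HGP = 131.9° ✓; |GP| = 37.60 ✓; ∠(GP, PC) = 90.00° ✓; |PC| = 16.90 ✗.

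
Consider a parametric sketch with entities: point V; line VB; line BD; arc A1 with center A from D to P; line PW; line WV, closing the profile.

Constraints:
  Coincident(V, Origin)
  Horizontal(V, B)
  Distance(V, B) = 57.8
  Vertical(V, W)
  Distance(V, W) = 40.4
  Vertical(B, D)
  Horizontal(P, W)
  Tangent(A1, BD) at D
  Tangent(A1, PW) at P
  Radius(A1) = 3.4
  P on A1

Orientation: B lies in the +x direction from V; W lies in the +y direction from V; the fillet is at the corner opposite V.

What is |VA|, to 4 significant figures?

65.79

V and W share the same x with |VW| = 40.4 and W on the +y side, so W = (0.000, 40.40). The virtual corner opposite V is at (57.80, 40.40). The tangent condition forces AD to be normal to BD and tangency of A1 to PW means the radius AP is perpendicular to PW, with radius 3.4, so the center A sits 3.4 in from both sides at A = (54.40, 37.00). Then |VA| = |A − V| = 65.79.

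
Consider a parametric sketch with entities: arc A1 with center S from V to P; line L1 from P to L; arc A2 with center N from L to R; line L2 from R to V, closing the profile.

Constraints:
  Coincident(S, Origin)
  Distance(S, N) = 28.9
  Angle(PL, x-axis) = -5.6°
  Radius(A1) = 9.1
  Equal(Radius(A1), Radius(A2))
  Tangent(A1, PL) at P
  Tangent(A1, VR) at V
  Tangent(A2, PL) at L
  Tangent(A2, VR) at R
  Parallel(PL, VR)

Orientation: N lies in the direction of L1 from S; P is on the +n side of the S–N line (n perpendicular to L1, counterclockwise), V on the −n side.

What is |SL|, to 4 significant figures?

30.30

The slot axis is L1's direction at -5.6°, so u = (cos -5.6°, sin -5.6°) = (0.9952, -0.09758) and n = (−sin -5.6°, cos -5.6°) = (0.09758, 0.9952). S is at the origin and N lies 28.9 along u from S, so N = 28.9·u = (28.76, -2.820). Tangency of A1 to both parallel lines with radius 9.1 puts P and V at S ± 9.1·n: P = (0.8880, 9.057), V = (-0.8880, -9.057). Equal radii place L and R the same way about N: L = N + 9.1·n = (29.65, 6.236), R = N − 9.1·n = (27.87, -11.88). Then |SL| = |L − S| = 30.30.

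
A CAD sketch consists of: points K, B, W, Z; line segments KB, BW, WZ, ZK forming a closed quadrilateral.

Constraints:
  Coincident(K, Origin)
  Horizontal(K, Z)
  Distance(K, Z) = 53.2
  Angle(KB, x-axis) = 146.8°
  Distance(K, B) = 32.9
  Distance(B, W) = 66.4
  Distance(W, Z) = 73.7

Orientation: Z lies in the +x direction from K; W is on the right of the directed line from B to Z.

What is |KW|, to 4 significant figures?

44.95

Checks: |BW| = 66.40 ✓; |WZ| = 73.70 ✓.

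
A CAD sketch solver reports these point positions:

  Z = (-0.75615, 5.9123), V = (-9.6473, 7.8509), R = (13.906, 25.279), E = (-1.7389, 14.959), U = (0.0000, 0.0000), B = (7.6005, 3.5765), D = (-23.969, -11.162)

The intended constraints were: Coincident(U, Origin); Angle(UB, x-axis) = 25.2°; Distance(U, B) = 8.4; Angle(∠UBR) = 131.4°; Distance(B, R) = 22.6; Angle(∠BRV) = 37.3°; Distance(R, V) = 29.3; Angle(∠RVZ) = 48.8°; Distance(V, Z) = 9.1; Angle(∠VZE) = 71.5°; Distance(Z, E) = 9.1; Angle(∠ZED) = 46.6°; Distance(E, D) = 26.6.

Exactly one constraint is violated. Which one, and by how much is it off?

Distance(E, D) = 26.6 — off by 7.70.

U = (0.00, 0.00) ✓; UB at 25.20° ✓; |UB| = 8.400 ✓; ∠UBR = 131.4° ✓; |BR| = 22.60 ✓; ∠BRV = 37.30° ✓; |RV| = 29.30 ✓; ∠RVZ = 48.80° ✓; |VZ| = 9.100 ✓; ∠VZE = 71.50° ✓; |ZE| = 9.100 ✓; ∠ZED = 46.60° ✓; |ED| = 34.30 ✗.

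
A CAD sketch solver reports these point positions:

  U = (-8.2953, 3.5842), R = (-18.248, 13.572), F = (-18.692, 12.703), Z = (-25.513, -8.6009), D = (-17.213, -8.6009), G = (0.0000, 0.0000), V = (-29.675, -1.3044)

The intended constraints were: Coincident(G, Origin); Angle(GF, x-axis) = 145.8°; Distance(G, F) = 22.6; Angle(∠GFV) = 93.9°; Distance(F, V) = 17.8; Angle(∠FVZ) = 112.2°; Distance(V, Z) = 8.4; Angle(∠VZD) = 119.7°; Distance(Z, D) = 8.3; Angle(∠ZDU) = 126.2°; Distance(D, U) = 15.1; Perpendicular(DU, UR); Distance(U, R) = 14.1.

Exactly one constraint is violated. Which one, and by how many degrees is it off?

Perpendicular(DU, UR) — off by 8.90°.

G = (0.00, 0.00) ✓; GF at 145.8° ✓; |GF| = 22.60 ✓; ∠GFV = 93.90° ✓; |FV| = 17.80 ✓; ∠FVZ = 112.2° ✓; |VZ| = 8.400 ✓; ∠VZD = 119.7° ✓; |ZD| = 8.300 ✓; ∠ZDU = 126.2° ✓; |DU| = 15.10 ✓; ∠(DU, UR) = 81.10° ✗; |UR| = 14.10 ✓.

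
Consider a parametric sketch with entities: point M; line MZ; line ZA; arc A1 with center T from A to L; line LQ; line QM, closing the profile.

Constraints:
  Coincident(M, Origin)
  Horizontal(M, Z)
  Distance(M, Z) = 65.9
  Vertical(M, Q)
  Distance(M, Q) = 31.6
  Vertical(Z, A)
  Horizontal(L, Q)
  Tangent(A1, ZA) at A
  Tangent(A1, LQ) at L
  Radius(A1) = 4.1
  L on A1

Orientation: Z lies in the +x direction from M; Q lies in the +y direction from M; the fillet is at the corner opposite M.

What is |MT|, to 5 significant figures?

67.642

M is at the origin; M and Z share the same y with |MZ| = 65.9 and Z on the +x side, so Z = (65.900, 0.0000). M and Q share the same x with |MQ| = 31.6 and Q on the +y side, so Q = (0.0000, 31.600). The virtual corner opposite M is at (65.900, 31.600). Since A1 is tangent to ZA there, TA ⟂ ZA and the tangent condition forces TL to be normal to LQ, with radius 4.1, so the center T sits 4.1 in from both sides at T = (61.800, 27.500). Then |MT| = |T − M| = 67.642.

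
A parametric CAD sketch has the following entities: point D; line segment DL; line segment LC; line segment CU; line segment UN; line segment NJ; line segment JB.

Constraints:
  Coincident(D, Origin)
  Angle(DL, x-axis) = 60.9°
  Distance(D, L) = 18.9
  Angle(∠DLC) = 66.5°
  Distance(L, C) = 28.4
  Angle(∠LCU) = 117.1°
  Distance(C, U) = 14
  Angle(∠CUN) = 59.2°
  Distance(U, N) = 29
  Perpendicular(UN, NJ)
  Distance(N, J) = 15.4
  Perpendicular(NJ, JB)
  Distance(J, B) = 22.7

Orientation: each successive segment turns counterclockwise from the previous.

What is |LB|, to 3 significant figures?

29.7

D is at the origin; DL runs at 60.9° with length 18.9, so L = (9.19, 16.5). ∠DLC = 66.5° gives LC at 174° from the x-axis; with |LC| = 28.4, C = (-19.1, 19.3). ∠LCU = 117.1° gives CU at -123° from the x-axis; with |CU| = 14.0, U = (-26.6, 7.50). ∠CUN = 59.2° gives UN at -1.90° from the x-axis; with |UN| = 29.0, N = (2.35, 6.54). UN is perpendicular to NJ, so NJ runs at 88.1°; with |NJ| = 15.4, J = (2.86, 21.9). The perpendicularity gives JB at right angles to NJ, so JB runs at 178°; with |JB| = 22.7, B = (-19.8, 22.7). Then |LB| = |B − L| = 29.7.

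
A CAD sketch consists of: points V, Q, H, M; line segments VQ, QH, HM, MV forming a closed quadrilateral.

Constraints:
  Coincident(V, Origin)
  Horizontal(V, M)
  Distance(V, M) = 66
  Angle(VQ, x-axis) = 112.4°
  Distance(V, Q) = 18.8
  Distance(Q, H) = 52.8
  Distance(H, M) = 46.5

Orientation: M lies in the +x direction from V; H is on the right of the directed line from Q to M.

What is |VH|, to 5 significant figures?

35.183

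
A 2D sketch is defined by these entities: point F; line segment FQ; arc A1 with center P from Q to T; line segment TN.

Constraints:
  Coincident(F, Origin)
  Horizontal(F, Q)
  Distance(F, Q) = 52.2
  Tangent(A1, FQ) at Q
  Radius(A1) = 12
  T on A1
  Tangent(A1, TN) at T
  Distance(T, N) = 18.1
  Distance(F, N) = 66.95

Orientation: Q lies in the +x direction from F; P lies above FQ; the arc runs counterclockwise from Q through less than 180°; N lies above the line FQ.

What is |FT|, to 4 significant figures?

65.54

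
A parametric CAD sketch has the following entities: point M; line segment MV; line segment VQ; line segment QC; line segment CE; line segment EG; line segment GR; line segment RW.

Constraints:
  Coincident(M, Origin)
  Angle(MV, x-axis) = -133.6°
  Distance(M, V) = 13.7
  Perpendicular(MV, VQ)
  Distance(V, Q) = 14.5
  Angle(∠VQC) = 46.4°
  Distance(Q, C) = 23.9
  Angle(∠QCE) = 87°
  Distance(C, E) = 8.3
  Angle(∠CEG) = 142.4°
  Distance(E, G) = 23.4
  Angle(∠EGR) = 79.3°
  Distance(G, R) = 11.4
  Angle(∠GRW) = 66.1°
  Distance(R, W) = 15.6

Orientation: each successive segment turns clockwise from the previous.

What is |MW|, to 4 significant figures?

12.68

M is at the origin; MV runs at -133.6° with length 13.7, so V = (-9.448, -9.921). The perpendicularity gives VQ at right angles to MV, so VQ runs at 136.4°; with |VQ| = 14.5, Q = (-19.95, 0.07833). ∠VQC = 46.4° gives QC at 2.800° from the x-axis; with |QC| = 23.9, C = (3.923, 1.246). ∠QCE = 87.0° gives CE at -90.20° from the x-axis; with |CE| = 8.3, E = (3.894, -7.054). ∠CEG = 142.4° gives EG at -127.8° from the x-axis; with |EG| = 23.4, G = (-10.45, -25.54). ∠EGR = 79.3° gives GR at 131.5° from the x-axis; with |GR| = 11.4, R = (-18.00, -17.01). ∠GRW = 66.1° gives RW at 17.60° from the x-axis; with |RW| = 15.6, W = (-3.132, -12.29). Then |MW| = |W − M| = 12.68.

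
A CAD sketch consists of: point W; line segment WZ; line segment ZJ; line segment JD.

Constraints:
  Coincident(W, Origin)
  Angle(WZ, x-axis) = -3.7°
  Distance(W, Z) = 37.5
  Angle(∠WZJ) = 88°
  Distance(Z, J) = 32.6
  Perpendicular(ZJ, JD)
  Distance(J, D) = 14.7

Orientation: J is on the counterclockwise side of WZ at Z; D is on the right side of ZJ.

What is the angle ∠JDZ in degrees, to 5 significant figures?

65.728°

W is at the origin; WZ runs at -3.7° with length 37.5, so Z = 37.5·(cos -3.7°, sin -3.7°) = (37.422, -2.4200). ∠WZJ = 88.0°, so ZJ runs at -3.7° + (180° − 88.0°) = 88.300° from the x-axis; with |ZJ| = 32.6, J = Z + 32.6·(cos 88.300°, sin 88.300°) = (38.389, 30.166). ZJ ⟂ JD; with |JD| = 14.7 on the right of ZJ, D = J + 14.7·(0.99956, -0.029666) = (53.082, 29.730). Then cos ∠JDZ = DJ·DZ / (|DJ||DZ|), giving 65.728°.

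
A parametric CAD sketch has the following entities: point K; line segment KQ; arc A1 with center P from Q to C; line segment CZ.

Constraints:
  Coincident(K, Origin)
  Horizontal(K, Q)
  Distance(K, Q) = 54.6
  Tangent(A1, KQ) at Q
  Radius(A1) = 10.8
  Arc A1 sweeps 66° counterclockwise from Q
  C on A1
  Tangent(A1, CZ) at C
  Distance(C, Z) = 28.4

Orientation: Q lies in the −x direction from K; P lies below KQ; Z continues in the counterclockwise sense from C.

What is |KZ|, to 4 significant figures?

82.62

On A1, Q sits at bearing 90° from P; a 66° counterclockwise sweep puts C at bearing 156°, so C = P + 10.8·(cos 156°, sin 156°) = (-64.47, -6.407). Since A1 is tangent to CZ there, PC ⟂ CZ, so CZ runs along (−sin 156°, cos 156°); with |CZ| = 28.4, Z = (-76.02, -32.35). Then |KZ| = |Z − K| = 82.62.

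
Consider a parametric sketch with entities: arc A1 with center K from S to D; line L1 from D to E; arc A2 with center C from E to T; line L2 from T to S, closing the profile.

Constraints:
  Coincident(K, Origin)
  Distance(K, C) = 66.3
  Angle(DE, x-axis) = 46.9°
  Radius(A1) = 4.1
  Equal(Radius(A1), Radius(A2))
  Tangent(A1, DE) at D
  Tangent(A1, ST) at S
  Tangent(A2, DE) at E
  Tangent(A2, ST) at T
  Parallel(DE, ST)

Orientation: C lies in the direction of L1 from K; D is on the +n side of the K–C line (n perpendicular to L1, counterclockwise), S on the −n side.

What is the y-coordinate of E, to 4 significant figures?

51.21

The slot axis is L1's direction at 46.9°, so u = (cos 46.9°, sin 46.9°) = (0.6833, 0.7302) and n = (−sin 46.9°, cos 46.9°) = (-0.7302, 0.6833). K is at the origin and C lies 66.3 along u from K, so C = 66.3·u = (45.30, 48.41). Tangency of A1 to both parallel lines with radius 4.1 puts D and S at K ± 4.1·n: D = (-2.994, 2.801), S = (2.994, -2.801). Equal radii place E and T the same way about C: E = C + 4.1·n = (42.31, 51.21), T = C − 4.1·n = (48.29, 45.61). So E.y = 51.21.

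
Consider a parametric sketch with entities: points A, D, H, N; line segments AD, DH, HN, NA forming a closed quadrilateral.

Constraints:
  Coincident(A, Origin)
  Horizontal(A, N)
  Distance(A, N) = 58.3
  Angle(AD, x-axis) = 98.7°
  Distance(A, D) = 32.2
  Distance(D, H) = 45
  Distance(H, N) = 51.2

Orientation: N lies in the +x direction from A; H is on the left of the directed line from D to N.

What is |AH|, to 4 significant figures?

60.02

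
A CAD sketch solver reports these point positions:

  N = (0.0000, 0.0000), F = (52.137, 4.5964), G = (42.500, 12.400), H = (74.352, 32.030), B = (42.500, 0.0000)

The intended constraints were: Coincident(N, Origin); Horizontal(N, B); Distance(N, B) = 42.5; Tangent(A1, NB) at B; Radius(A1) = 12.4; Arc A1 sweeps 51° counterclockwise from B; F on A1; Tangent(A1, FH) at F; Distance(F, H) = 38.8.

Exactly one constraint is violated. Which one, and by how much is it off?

Distance(F, H) = 38.8 — off by 3.50.

N = (0.00, 0.00) ✓; N.y = 0.00, B.y = 0.00 ✓; |NB| = 42.50 ✓; ∠(GB, BN) = 90.00° ✓; |GB| = 12.40 ✓; bearing(G→F) − bearing(G→B) = 51.00° ✓; |GF| = 12.40 ✓; ∠(GF, FH) = 90.00° ✓; |FH| = 35.30 ✗.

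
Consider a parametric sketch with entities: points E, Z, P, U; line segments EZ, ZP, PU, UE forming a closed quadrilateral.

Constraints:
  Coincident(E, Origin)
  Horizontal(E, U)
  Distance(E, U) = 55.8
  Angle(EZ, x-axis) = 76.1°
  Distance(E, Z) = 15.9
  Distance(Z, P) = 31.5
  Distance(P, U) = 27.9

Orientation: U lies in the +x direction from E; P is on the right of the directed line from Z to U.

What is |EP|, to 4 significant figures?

28.60

E is at the origin; E and U share the same y with |EU| = 55.8 and U in +x, so U = (55.8, 0). EZ runs at 76.1° with |EZ| = 15.9, so Z = (3.820, 15.43). P is determined by |ZP| = 31.5 and |PU| = 27.9 together: it lies at the intersection of circle(Z, 31.5) and circle(U, 27.9). With |ZU| = 54.22, the foot of the radical line on ZU is 29.08 from Z and the perpendicular offset is √(31.5² − 29.08²) = 12.10. Taking the right-of-ZU solution: P = (28.26, -4.443).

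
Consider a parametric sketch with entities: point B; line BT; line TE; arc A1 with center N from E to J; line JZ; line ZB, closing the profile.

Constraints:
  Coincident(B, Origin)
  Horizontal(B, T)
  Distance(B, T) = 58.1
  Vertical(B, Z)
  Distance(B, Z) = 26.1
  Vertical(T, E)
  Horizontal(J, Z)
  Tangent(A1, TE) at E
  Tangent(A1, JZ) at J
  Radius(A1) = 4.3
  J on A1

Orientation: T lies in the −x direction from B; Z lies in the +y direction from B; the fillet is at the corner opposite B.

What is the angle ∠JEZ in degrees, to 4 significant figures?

40.77°

The virtual corner opposite B is at (-58.10, 26.10). The tangent condition forces NE to be normal to TE and since A1 is tangent to JZ there, NJ ⟂ JZ, with radius 4.3, so the center N sits 4.3 in from both sides at N = (-53.80, 21.80). That places the tangent points at E = (-58.10, 21.80) on TE and J = (-53.80, 26.10) on JZ. Then cos ∠JEZ = EJ·EZ / (|EJ||EZ|), giving 40.77°.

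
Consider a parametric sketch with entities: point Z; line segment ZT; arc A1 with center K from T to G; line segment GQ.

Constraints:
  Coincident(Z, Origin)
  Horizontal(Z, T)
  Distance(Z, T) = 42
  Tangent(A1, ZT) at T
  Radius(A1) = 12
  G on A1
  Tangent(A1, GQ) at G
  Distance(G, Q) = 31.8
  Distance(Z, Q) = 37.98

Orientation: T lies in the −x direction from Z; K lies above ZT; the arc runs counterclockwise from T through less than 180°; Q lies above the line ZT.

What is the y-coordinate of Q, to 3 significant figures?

34.3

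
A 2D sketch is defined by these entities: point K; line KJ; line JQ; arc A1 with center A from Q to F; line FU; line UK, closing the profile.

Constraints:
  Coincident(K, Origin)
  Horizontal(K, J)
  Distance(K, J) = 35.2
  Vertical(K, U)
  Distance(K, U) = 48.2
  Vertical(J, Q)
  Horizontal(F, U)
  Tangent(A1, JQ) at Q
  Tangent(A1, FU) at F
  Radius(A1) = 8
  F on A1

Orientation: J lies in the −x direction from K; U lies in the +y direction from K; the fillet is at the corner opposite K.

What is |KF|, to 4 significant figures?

55.35

K is at the origin; KJ is horizontal with |KJ| = 35.2 and J on the −x side, so J = (-35.20, 0.000). KU is vertical with |KU| = 48.2 and U on the +y side, so U = (0.000, 48.20). The virtual corner opposite K is at (-35.20, 48.20). Since A1 is tangent to JQ there, AQ ⟂ JQ and A1 meets FU tangentially, so AF is at right angles to FU, with radius 8.0, so the center A sits 8.0 in from both sides at A = (-27.20, 40.20). That places the tangent points at Q = (-35.20, 40.20) on JQ and F = (-27.20, 48.20) on FU. Then |KF| = |F − K| = 55.35.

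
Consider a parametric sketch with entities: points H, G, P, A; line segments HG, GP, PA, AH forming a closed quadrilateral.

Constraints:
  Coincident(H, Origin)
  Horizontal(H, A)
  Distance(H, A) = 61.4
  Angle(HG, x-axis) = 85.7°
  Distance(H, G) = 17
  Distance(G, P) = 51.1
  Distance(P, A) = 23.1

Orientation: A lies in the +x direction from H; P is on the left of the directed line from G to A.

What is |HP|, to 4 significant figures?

56.34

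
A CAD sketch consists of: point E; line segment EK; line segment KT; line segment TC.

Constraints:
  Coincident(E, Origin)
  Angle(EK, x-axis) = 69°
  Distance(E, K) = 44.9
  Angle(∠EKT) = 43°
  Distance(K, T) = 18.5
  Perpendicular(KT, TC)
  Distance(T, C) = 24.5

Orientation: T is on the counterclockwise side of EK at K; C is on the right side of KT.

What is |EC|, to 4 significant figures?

56.96

E is at the origin; EK runs at 69.0° with length 44.9, so K = 44.9·(cos 69.0°, sin 69.0°) = (16.09, 41.92). ∠EKT = 43.0°, so KT runs at 69.0° + (180° − 43.0°) = 206.0° from the x-axis; with |KT| = 18.5, T = K + 18.5·(cos 206.0°, sin 206.0°) = (-0.5370, 33.81). The perpendicularity gives TC at right angles to KT; with |TC| = 24.5 on the right of KT, C = T + 24.5·(-0.4384, 0.8988) = (-11.28, 55.83). Then |EC| = |C − E| = 56.96.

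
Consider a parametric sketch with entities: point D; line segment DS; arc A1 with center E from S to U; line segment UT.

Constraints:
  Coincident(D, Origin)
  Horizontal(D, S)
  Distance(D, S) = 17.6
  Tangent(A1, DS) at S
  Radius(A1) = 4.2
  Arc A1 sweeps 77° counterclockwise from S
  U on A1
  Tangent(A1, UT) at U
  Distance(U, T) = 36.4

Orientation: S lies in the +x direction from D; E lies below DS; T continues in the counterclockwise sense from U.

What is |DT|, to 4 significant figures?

39.09

D is at the origin; D and S share the same y with |DS| = 17.6 and S on the +x side, so S = (17.60, 0.000). Since A1 is tangent to DS there, ES ⟂ DS, so E = S + (0, -4.2) = (17.60, -4.200). On A1, S sits at bearing 90° from E; a 77° counterclockwise sweep puts U at bearing 167°, so U = E + 4.2·(cos 167°, sin 167°) = (13.51, -3.255). Tangency of A1 to UT means the radius EU is perpendicular to UT, so UT runs along (−sin 167°, cos 167°); with |UT| = 36.4, T = (5.319, -38.72). Then |DT| = |T − D| = 39.09.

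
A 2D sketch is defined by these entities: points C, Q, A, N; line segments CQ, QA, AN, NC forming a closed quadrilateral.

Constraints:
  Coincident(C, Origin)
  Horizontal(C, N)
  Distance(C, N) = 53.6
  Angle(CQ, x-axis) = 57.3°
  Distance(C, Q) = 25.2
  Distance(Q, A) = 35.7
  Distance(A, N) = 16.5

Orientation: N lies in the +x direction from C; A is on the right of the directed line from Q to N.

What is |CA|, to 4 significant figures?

38.20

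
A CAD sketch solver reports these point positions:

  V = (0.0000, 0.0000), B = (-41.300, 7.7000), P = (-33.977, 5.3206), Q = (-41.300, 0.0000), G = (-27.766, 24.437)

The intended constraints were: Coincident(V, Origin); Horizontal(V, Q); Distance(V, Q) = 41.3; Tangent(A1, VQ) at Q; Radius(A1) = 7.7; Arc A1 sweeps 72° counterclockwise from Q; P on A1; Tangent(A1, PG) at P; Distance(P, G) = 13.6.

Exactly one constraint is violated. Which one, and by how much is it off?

Distance(P, G) = 13.6 — off by 6.50.

V = (0.00, 0.00) ✓; V.y = 0.00, Q.y = 0.00 ✓; |VQ| = 41.30 ✓; ∠(BQ, QV) = 90.00° ✓; |BQ| = 7.700 ✓; bearing(B→P) − bearing(B→Q) = 72.00° ✓; |BP| = 7.700 ✓; ∠(BP, PG) = 90.00° ✓; |PG| = 20.10 ✗.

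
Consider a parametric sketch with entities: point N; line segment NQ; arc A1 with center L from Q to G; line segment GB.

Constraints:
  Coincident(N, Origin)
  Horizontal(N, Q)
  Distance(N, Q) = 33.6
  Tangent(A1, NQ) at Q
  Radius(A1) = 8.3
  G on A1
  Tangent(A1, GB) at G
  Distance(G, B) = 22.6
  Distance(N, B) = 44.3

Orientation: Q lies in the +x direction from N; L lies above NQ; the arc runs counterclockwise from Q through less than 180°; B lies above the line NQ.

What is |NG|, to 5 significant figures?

42.716

Checks: |LG| = 8.300 ✓; ∠(LG, GB) = 90.00° ✓; |GB| = 22.60 ✓; |NB| = 44.30 ✓.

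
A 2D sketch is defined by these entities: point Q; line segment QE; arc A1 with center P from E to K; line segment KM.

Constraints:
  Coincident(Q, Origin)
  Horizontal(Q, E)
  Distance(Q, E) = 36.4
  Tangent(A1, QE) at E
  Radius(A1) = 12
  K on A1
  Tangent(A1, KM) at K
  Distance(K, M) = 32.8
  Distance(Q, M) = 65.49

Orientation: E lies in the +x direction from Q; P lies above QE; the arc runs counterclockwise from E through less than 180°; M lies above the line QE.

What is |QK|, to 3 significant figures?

49.9

Q is at the origin; Q and E share the same y with |QE| = 36.4 and E on the +x side, so E = (36.4, 0.00). Since A1 is tangent to QE there, PE ⟂ QE, so P = E + (0, 12) = (36.4, 12.0). Since PK ⟂ KM (tangency), |PM| = √(12.0² + 32.8²) = 34.9 regardless of where K sits on A1. So M lies on both circle(Q, 65.49) and circle(P, 34.9); the above-QE intersection is M = (47.5, 45.1). K is the foot of the tangent from M: K = (48.4, 12.3).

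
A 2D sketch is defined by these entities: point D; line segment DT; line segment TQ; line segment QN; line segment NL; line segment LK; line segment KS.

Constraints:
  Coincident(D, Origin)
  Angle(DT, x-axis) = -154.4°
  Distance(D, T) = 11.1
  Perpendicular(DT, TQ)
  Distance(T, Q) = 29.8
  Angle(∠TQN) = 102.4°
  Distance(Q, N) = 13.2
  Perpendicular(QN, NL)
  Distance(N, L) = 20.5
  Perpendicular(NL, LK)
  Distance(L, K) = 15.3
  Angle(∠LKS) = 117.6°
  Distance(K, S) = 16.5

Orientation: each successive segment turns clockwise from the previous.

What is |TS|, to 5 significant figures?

23.467

D is at the origin; DT runs at -154.4° with length 11.1, so T = (-10.010, -4.7962). DT is perpendicular to TQ, so TQ runs at 115.60°; with |TQ| = 29.8, Q = (-22.886, 22.078). ∠TQN = 102.4° gives QN at 38.000° from the x-axis; with |QN| = 13.2, N = (-12.485, 30.205). QN ⟂ NL, so NL runs at -52.000°; with |NL| = 20.5, L = (0.13631, 14.051). The perpendicularity gives LK at right angles to NL, so LK runs at -142.00°; with |LK| = 15.3, K = (-11.920, 4.6313). ∠LKS = 117.6° gives KS at 155.60° from the x-axis; with |KS| = 16.5, S = (-26.947, 11.448). Then |TS| = |S − T| = 23.467.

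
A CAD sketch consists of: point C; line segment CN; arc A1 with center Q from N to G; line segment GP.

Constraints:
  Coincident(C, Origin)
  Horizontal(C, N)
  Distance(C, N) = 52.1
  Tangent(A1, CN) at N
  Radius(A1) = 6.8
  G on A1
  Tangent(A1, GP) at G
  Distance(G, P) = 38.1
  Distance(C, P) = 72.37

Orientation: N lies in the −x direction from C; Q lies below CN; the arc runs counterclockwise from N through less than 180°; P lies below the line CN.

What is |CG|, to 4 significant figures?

59.33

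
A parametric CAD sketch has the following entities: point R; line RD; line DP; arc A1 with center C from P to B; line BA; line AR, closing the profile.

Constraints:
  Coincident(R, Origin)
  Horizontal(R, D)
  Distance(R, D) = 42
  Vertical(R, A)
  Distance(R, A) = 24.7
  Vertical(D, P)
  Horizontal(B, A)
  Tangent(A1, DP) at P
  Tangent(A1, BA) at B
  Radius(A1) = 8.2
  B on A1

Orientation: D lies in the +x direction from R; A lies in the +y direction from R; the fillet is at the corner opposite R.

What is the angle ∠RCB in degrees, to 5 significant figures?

116.02°

R is at the origin; R and D share the same y with |RD| = 42.0 and D on the +x side, so D = (42.000, 0.0000). R and A share the same x with |RA| = 24.7 and A on the +y side, so A = (0.0000, 24.700). The virtual corner opposite R is at (42.000, 24.700). Tangency of A1 to DP means the radius CP is perpendicular to DP and tangency of A1 to BA means the radius CB is perpendicular to BA, with radius 8.2, so the center C sits 8.2 in from both sides at C = (33.800, 16.500). That places the tangent points at P = (42.000, 16.500) on DP and B = (33.800, 24.700) on BA. Then cos ∠RCB = CR·CB / (|CR||CB|), giving 116.02°.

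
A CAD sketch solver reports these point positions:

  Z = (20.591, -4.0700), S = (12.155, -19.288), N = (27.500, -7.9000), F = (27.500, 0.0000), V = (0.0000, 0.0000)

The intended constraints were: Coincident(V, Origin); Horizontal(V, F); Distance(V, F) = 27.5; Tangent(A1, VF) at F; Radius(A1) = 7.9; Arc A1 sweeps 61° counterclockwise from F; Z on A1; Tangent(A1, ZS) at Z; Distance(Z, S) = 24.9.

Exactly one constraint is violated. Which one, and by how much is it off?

Distance(Z, S) = 24.9 — off by 7.50.

V = (0.00, 0.00) ✓; V.y = 0.00, F.y = 0.00 ✓; |VF| = 27.50 ✓; ∠(NF, FV) = 90.00° ✓; |NF| = 7.900 ✓; bearing(N→Z) − bearing(N→F) = 61.00° ✓; |NZ| = 7.900 ✓; ∠(NZ, ZS) = 90.00° ✓; |ZS| = 17.40 ✗.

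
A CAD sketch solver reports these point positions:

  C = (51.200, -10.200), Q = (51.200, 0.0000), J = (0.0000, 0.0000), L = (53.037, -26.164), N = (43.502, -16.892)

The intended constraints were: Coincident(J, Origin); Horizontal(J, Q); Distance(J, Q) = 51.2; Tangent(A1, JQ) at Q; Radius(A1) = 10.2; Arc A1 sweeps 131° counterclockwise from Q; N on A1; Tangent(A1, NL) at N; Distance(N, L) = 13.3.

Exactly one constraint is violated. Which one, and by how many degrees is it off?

Tangent(A1, NL) at N — off by 4.80°.

J = (0.00, 0.00) ✓; J.y = 0.00, Q.y = 0.00 ✓; |JQ| = 51.20 ✓; ∠(CQ, QJ) = 90.00° ✓; |CQ| = 10.20 ✓; bearing(C→N) − bearing(C→Q) = 131.0° ✓; |CN| = 10.20 ✓; ∠(CN, NL) = 85.20° ✗; |NL| = 13.30 ✓.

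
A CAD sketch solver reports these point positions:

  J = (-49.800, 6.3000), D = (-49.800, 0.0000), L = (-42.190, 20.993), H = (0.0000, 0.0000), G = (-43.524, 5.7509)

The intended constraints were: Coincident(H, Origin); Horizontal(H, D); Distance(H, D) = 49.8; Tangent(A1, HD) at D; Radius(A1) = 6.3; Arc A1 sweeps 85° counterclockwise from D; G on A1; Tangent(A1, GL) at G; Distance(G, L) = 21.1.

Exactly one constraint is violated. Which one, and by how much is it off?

Distance(G, L) = 21.1 — off by 5.80.

H = (0.00, 0.00) ✓; H.y = 0.00, D.y = 0.00 ✓; |HD| = 49.80 ✓; ∠(JD, DH) = 90.00° ✓; |JD| = 6.300 ✓; bearing(J→G) − bearing(J→D) = 85.00° ✓; |JG| = 6.300 ✓; ∠(JG, GL) = 90.00° ✓; |GL| = 15.30 ✗.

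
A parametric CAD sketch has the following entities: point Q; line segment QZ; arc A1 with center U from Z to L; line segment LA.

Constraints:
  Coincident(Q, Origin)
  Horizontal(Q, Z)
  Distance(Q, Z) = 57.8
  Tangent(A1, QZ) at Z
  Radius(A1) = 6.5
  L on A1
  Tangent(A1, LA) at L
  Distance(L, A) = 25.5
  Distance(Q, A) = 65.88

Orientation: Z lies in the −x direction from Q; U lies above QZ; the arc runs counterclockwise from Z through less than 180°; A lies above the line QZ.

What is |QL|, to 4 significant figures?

52.07

Checks: ∠(UZ, ZQ) = 90.00° ✓; |UZ| = 6.500 ✓; |UL| = 6.500 ✓; ∠(UL, LA) = 90.00° ✓; |LA| = 25.50 ✓; |QA| = 65.88 ✓.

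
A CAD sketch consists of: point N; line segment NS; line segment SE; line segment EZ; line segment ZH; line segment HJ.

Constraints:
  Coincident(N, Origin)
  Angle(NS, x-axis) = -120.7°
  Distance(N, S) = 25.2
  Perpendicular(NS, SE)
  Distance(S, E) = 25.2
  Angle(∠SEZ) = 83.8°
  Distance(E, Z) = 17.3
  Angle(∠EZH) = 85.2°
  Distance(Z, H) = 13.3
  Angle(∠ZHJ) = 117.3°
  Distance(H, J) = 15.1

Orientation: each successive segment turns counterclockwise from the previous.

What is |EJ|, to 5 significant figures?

19.163

N is at the origin; NS runs at -120.7° with length 25.2, so S = (-12.866, -21.668). NS ⟂ SE, so SE runs at -30.700°; with |SE| = 25.2, E = (8.8026, -34.534). ∠SEZ = 83.8° gives EZ at 65.500° from the x-axis; with |EZ| = 17.3, Z = (15.977, -18.792). ∠EZH = 85.2° gives ZH at 160.30° from the x-axis; with |ZH| = 13.3, H = (3.4552, -14.308). ∠ZHJ = 117.3° gives HJ at -137.00° from the x-axis; with |HJ| = 15.1, J = (-7.5882, -24.606). Then |EJ| = |J − E| = 19.163.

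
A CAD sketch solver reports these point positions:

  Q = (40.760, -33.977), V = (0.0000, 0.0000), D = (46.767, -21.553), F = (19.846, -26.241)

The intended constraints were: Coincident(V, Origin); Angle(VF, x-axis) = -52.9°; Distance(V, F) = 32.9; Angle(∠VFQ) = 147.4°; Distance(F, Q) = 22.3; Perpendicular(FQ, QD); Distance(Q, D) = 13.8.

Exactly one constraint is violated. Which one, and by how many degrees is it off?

Perpendicular(FQ, QD) — off by 5.50°.

V = (0.00, 0.00) ✓; VF at -52.90° ✓; |VF| = 32.90 ✓; ∠VFQ = 147.4° ✓; |FQ| = 22.30 ✓; ∠(FQ, QD) = 84.50° ✗; |QD| = 13.80 ✓.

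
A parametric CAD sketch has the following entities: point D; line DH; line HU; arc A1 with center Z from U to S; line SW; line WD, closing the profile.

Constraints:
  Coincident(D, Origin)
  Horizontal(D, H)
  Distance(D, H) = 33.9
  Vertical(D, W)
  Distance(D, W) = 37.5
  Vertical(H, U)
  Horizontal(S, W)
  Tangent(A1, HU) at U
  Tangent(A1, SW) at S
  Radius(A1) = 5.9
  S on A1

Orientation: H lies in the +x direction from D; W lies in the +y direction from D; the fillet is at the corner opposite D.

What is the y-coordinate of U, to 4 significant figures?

31.60

D is at the origin; DH is horizontal with |DH| = 33.9 and H on the +x side, so H = (33.90, 0.000). D and W share the same x with |DW| = 37.5 and W on the +y side, so W = (0.000, 37.50). The virtual corner opposite D is at (33.90, 37.50). A1 meets HU tangentially, so ZU is at right angles to HU and tangency of A1 to SW means the radius ZS is perpendicular to SW, with radius 5.9, so the center Z sits 5.9 in from both sides at Z = (28.00, 31.60). That places the tangent points at U = (33.90, 31.60) on HU and S = (28.00, 37.50) on SW. So U.y = 31.60.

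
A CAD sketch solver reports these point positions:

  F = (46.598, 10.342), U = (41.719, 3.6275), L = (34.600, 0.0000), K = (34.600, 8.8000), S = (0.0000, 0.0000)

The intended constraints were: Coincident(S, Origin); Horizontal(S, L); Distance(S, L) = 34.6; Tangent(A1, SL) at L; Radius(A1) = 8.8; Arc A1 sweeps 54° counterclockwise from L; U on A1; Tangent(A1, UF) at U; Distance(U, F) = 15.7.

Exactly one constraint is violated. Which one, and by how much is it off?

Distance(U, F) = 15.7 — off by 7.40.

S = (0.00, 0.00) ✓; S.y = 0.00, L.y = 0.00 ✓; |SL| = 34.60 ✓; ∠(KL, LS) = 90.00° ✓; |KL| = 8.800 ✓; bearing(K→U) − bearing(K→L) = 54.00° ✓; |KU| = 8.800 ✓; ∠(KU, UF) = 90.00° ✓; |UF| = 8.300 ✗.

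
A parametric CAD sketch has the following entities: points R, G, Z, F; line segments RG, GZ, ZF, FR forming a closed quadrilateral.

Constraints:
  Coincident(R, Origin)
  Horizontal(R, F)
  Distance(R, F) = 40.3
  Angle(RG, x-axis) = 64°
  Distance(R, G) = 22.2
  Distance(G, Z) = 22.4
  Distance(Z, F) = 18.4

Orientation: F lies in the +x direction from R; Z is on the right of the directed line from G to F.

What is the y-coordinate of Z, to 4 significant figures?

1.171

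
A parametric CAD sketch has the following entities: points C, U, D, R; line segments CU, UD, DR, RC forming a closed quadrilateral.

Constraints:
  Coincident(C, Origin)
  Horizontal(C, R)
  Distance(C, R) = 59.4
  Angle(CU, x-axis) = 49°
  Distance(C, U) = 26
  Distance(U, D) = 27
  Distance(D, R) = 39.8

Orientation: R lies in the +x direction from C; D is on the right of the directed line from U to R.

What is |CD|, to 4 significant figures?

21.49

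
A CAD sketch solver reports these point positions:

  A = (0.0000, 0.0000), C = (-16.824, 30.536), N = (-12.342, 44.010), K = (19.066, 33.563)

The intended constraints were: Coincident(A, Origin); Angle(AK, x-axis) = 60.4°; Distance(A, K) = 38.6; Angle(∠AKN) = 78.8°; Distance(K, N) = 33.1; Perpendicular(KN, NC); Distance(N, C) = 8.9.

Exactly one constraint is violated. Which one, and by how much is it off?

Distance(N, C) = 8.9 — off by 5.30.

A = (0.00, 0.00) ✓; AK at 60.40° ✓; |AK| = 38.60 ✓; ∠AKN = 78.80° ✓; |KN| = 33.10 ✓; ∠(KN, NC) = 90.00° ✓; |NC| = 14.20 ✗.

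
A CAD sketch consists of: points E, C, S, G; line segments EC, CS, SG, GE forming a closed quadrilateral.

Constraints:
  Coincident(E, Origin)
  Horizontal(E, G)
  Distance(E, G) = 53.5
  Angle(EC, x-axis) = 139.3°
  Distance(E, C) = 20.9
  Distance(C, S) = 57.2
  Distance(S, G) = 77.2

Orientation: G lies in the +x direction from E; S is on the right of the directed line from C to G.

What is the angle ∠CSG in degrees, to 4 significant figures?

61.33°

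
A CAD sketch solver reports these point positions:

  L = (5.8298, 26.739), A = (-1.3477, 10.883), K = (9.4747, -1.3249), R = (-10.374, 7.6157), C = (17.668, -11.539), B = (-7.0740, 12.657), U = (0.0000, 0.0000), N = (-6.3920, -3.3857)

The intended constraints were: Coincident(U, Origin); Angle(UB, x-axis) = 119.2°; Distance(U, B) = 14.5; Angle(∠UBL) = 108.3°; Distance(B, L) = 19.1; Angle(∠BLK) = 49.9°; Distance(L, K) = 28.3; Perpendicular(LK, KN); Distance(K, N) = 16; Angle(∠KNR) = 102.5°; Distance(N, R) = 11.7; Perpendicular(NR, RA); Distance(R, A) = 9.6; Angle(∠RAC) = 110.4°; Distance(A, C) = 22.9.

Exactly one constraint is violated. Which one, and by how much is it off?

Distance(A, C) = 22.9 — off by 6.50.

U = (0.00, 0.00) ✓; UB at 119.2° ✓; |UB| = 14.50 ✓; ∠UBL = 108.3° ✓; |BL| = 19.10 ✓; ∠BLK = 49.90° ✓; |LK| = 28.30 ✓; ∠(LK, KN) = 90.00° ✓; |KN| = 16.00 ✓; ∠KNR = 102.5° ✓; |NR| = 11.70 ✓; ∠(NR, RA) = 90.00° ✓; |RA| = 9.599 ✓; ∠RAC = 110.4° ✓; |AC| = 29.40 ✗.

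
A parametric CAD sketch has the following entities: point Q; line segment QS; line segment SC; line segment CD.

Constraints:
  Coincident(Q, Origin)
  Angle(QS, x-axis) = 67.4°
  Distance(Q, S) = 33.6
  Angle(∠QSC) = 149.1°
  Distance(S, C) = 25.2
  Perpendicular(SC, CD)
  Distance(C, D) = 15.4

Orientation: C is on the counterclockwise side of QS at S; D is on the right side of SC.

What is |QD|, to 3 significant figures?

63.1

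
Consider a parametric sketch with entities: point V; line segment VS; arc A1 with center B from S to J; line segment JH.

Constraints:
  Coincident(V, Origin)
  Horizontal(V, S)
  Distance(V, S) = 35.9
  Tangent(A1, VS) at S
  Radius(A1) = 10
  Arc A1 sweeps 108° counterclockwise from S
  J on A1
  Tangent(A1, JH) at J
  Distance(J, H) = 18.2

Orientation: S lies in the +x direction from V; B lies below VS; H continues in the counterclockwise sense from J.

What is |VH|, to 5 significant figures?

44.147

On A1, S sits at bearing 90° from B; a 108° counterclockwise sweep puts J at bearing 198°, so J = B + 10.0·(cos 198°, sin 198°) = (26.389, -13.090). The tangent condition forces BJ to be normal to JH, so JH runs along (−sin 198°, cos 198°); with |JH| = 18.2, H = (32.014, -30.399). Then |VH| = |H − V| = 44.147.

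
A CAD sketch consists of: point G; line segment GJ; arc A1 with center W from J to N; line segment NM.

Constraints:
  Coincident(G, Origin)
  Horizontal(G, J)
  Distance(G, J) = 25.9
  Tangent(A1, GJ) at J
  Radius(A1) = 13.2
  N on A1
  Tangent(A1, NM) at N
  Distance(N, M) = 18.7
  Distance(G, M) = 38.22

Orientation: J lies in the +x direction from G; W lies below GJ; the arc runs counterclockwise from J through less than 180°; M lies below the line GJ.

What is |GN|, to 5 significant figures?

20.599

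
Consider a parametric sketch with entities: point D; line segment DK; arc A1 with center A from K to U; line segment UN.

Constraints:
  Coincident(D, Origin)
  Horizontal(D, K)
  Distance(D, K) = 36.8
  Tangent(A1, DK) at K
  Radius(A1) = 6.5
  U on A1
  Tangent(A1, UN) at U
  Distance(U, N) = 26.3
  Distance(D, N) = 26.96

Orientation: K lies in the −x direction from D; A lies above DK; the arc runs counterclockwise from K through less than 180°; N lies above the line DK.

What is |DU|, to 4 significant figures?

31.91

Checks: |AU| = 6.500 ✓; ∠(AU, UN) = 90.00° ✓; |UN| = 26.30 ✓; |DN| = 26.96 ✓.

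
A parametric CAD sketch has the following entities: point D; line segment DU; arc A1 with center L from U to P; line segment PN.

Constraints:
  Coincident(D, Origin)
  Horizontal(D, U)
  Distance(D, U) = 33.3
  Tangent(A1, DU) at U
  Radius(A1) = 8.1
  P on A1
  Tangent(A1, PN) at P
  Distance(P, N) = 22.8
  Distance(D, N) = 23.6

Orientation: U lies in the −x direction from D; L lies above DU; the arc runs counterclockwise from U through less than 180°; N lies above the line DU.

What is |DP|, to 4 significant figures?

27.30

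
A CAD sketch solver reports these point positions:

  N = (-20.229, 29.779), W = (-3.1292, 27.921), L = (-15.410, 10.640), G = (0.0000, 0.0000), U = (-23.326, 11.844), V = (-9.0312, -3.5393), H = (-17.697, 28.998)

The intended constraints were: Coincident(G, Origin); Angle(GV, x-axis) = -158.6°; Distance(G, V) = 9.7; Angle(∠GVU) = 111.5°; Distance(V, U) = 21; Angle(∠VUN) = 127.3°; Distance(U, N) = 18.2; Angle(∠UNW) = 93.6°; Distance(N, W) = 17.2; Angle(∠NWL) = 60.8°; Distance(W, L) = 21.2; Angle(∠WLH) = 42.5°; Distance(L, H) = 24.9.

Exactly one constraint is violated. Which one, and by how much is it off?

Distance(L, H) = 24.9 — off by 6.40.

G = (0.00, 0.00) ✓; GV at -158.6° ✓; |GV| = 9.700 ✓; ∠GVU = 111.5° ✓; |VU| = 21.00 ✓; ∠VUN = 127.3° ✓; |UN| = 18.20 ✓; ∠UNW = 93.60° ✓; |NW| = 17.20 ✓; ∠NWL = 60.80° ✓; |WL| = 21.20 ✓; ∠WLH = 42.50° ✓; |LH| = 18.50 ✗.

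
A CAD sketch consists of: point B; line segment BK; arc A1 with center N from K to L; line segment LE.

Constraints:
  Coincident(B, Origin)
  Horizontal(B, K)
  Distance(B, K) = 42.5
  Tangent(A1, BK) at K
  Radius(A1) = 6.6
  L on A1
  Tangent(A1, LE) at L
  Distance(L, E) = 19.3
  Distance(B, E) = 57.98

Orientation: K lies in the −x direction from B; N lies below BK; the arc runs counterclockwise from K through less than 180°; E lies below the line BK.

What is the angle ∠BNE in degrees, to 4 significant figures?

128.6°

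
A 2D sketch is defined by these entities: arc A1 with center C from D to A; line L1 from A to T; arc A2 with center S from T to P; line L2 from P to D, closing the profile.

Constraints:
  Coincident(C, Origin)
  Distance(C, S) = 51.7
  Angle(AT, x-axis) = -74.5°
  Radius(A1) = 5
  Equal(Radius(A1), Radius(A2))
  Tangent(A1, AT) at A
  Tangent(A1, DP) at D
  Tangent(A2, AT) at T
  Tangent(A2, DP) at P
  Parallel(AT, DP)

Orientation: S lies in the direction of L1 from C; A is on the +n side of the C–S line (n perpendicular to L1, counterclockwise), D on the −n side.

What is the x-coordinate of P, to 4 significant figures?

8.998

Tangency of A1 to both parallel lines with radius 5.0 puts A and D at C ± 5.0·n: A = (4.818, 1.336), D = (-4.818, -1.336). Equal radii place T and P the same way about S: T = S + 5.0·n = (18.63, -48.48), P = S − 5.0·n = (8.998, -51.16). So P.x = 8.998.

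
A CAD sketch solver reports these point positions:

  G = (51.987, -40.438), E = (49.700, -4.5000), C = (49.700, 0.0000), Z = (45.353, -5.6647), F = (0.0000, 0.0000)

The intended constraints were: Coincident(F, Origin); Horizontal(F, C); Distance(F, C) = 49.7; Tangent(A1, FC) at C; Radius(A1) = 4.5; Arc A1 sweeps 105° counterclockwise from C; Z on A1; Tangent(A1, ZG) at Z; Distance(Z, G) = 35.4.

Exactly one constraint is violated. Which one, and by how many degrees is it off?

Tangent(A1, ZG) at Z — off by 4.20°.

F = (0.00, 0.00) ✓; F.y = 0.00, C.y = 0.00 ✓; |FC| = 49.70 ✓; ∠(EC, CF) = 90.00° ✓; |EC| = 4.500 ✓; bearing(E→Z) − bearing(E→C) = 105.0° ✓; |EZ| = 4.500 ✓; ∠(EZ, ZG) = 94.20° ✗; |ZG| = 35.40 ✓.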